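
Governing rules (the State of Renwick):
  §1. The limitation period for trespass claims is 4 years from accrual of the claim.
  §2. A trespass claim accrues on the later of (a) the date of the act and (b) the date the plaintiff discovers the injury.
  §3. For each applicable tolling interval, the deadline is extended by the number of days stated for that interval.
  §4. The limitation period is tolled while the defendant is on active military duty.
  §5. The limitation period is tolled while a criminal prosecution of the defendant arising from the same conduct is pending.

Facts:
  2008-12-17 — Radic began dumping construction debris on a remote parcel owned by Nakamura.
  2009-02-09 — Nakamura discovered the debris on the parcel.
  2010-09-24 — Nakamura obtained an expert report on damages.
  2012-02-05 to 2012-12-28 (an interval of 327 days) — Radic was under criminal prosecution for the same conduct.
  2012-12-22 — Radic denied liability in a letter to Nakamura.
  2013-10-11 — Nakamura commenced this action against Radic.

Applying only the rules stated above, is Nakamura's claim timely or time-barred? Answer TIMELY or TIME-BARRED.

The claim accrued on 2009-02-09 — the later of the 2008-12-17 act and the 2009-02-09 discovery.
4 years from 2009-02-09 is 2013-02-09.
Because the pending criminal prosecution ran from 2012-02-05 to 2012-12-28, the deadline is extended by 327 days to 2014-01-02.
Nothing else in the chronology tolls or restarts the period.
Nakamura filed on 2013-10-11, before the 2014-01-02 deadline, so the action is timely.

TIMELY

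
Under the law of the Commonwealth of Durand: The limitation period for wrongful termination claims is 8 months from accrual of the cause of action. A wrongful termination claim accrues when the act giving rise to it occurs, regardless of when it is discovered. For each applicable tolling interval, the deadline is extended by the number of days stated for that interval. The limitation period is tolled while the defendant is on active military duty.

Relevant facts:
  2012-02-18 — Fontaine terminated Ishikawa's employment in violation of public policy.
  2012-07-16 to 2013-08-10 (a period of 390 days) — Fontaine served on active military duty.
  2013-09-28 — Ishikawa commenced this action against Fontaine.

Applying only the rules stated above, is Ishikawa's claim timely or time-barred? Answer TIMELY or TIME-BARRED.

The cause of action accrued on 2012-02-18, the date of the act.
Adding the 8 months base period to 2012-02-18 gives a deadline of 2012-10-18, before any tolling.
The period was tolled for 390 days by the defendant's active military service (2012-07-16 to 2013-08-10), pushing the deadline to 2013-11-12.
Ishikawa filed on 2013-09-28, before the 2013-11-12 deadline, so the action is timely.

TIMELY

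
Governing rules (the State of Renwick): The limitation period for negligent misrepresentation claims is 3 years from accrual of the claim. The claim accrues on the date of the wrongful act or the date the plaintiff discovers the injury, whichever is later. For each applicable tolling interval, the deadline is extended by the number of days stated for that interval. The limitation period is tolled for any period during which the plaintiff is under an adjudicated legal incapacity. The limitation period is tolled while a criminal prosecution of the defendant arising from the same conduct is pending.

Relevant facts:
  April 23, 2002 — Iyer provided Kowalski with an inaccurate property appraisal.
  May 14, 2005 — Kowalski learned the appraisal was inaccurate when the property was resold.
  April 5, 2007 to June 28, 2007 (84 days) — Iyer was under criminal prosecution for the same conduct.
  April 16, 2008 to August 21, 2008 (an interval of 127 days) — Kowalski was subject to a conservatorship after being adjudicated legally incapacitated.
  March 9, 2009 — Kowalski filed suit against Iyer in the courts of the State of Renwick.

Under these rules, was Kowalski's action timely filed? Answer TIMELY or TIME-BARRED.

TIME-BARRED

Taking the later of the act (April 23, 2002) and discovery (May 14, 2005), the claim accrued on May 14, 2005.
Adding the 3 years base period to May 14, 2005 gives a deadline of May 14, 2008, before any tolling.
The pending criminal prosecution from April 5, 2007 to June 28, 2007 tolled the period for 84 days, extending the deadline to August 6, 2008.
The plaintiff's legal incapacity from April 16, 2008 to August 21, 2008 tolled the period for 127 days, extending the deadline to December 11, 2008.
Kowalski filed on March 9, 2009, after the December 11, 2008 deadline, so the action is time-barred.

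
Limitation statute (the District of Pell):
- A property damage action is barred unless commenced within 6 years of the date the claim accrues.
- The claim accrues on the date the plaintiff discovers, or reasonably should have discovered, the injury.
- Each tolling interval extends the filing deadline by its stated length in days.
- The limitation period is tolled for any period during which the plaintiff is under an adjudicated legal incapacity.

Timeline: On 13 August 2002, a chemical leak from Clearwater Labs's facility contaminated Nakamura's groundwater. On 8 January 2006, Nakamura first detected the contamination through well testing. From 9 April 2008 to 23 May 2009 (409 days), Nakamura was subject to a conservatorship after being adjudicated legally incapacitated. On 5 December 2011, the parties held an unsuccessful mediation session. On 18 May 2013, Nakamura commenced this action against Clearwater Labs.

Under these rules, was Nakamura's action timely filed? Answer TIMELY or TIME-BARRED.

TIME-BARRED

Accrual is tied to discovery, so the period began on 8 January 2006 rather than on 13 August 2002 when the act occurred.
6 years from 8 January 2006 is 8 January 2012.
The period was tolled for 409 days by the plaintiff's legal incapacity (9 April 2008 to 23 May 2009), pushing the deadline to 20 February 2013.
None of the other events listed affects the running of the period under the stated rules.
Nakamura filed on 18 May 2013, after the 20 February 2013 deadline, so the action is time-barred.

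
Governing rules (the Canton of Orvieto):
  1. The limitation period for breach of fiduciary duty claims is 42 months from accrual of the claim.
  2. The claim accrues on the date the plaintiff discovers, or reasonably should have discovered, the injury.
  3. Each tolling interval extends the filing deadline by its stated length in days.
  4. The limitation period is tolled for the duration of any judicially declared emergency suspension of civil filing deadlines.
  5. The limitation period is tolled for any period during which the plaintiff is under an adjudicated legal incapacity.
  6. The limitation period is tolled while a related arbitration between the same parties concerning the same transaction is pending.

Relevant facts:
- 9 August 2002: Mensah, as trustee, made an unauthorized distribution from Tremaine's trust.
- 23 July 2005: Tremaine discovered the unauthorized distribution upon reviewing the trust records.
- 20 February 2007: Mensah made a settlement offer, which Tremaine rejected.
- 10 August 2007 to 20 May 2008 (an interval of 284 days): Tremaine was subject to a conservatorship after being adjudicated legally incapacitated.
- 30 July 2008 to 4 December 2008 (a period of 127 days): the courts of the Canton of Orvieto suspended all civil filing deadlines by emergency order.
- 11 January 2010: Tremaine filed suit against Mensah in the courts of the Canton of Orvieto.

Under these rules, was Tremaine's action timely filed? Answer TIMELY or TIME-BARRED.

Accrual is tied to discovery, so the period began on 23 July 2005 rather than on 9 August 2002 when the act occurred.
Adding the 42 months base period to 23 July 2005 gives a deadline of 23 January 2009, before any tolling.
The period was tolled for 284 days by the plaintiff's legal incapacity (10 August 2007 to 20 May 2008), pushing the deadline to 3 November 2009.
The emergency suspension of filing deadlines from 30 July 2008 to 4 December 2008 tolled the period for 127 days, extending the deadline to 10 March 2010.
The other events in the timeline have no effect on the limitation period under the stated rules.
Tremaine filed on 11 January 2010, before the 10 March 2010 deadline, so the action is timely.

TIMELY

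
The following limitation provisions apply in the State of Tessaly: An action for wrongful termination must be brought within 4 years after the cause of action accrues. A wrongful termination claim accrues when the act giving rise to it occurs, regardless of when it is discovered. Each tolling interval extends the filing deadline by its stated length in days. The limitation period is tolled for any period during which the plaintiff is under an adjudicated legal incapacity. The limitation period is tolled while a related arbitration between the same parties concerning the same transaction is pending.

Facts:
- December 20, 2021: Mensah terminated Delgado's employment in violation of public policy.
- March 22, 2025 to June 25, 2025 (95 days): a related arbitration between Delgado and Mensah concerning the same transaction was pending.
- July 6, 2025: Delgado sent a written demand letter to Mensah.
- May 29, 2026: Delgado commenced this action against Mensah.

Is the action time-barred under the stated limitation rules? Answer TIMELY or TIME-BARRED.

The cause of action accrued on December 20, 2021, the date of the act.
Adding the 4 years base period to December 20, 2021 gives a deadline of December 20, 2025, before any tolling.
The period was tolled for 95 days by the pending related arbitration (March 22, 2025 to June 25, 2025), pushing the deadline to March 25, 2026.
Nothing else in the chronology tolls or restarts the period.
Delgado filed on May 29, 2026, after the March 25, 2026 deadline, so the action is time-barred.

TIME-BARRED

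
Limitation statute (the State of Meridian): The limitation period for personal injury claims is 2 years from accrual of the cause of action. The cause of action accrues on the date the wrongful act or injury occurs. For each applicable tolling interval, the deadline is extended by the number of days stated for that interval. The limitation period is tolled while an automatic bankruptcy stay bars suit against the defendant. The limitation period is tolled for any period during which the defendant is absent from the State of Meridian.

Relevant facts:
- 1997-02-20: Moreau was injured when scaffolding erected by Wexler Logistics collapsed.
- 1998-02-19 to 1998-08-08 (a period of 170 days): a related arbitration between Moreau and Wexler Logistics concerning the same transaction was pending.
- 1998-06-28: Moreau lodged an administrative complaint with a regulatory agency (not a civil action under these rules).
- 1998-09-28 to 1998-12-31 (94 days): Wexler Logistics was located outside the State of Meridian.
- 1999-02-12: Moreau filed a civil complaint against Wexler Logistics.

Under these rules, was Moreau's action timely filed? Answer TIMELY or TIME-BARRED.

The cause of action accrued on 1997-02-20, the date of the act.
2 years from 1997-02-20 is 1999-02-20.
The period was tolled for 94 days by the defendant's absence from the jurisdiction (1998-09-28 to 1998-12-31), pushing the deadline to 1999-05-25.
Although a pending arbitration ran from 1998-02-19 to 1998-08-08, the stated rules do not make that a tolling event, so it is disregarded.
None of the other events listed affects the running of the period under the stated rules.
Moreau filed on 1999-02-12, before the 1999-05-25 deadline, so the action is timely.

TIMELY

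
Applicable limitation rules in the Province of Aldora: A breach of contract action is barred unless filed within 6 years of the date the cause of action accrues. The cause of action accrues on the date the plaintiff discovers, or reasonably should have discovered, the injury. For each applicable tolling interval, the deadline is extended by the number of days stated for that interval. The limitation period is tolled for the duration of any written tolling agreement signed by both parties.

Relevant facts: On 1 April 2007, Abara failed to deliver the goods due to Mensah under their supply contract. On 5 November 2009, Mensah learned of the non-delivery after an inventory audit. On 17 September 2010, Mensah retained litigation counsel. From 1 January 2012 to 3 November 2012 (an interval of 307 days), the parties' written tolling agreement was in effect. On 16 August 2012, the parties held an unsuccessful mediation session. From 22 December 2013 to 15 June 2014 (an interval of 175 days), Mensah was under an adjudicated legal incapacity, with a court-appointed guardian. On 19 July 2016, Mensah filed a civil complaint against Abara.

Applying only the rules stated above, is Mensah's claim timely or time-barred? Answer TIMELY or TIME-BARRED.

The claim did not accrue until Mensah discovered the injury on 5 November 2009; the 1 April 2007 act date does not start the clock under the stated rule.
6 years from 5 November 2009 is 5 November 2015.
Because the written tolling agreement ran from 1 January 2012 to 3 November 2012, the deadline is extended by 307 days to 7 September 2016.
The plaintiff's legal incapacity from 22 December 2013 to 15 June 2014 does not toll the period, because no stated rule makes the plaintiff's incapacity a tolling event.
Nothing else in the chronology tolls or restarts the period.
Filing on 19 July 2016 beat the 7 September 2016 deadline — the action is timely.

TIMELY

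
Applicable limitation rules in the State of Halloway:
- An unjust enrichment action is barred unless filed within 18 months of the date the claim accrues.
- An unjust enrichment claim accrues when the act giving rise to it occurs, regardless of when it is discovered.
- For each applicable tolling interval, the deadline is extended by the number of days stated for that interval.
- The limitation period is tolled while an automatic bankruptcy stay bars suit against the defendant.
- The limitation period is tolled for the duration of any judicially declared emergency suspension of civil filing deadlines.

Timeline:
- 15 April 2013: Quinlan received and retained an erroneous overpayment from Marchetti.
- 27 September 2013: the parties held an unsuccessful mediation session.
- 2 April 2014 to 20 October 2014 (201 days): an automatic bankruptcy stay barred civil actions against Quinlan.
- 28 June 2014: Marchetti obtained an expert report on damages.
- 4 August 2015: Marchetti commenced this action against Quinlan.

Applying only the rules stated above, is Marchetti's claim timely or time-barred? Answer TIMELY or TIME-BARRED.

The claim accrued on 15 April 2013, the date of the act.
18 months from 15 April 2013 is 15 October 2014.
The automatic bankruptcy stay from 2 April 2014 to 20 October 2014 tolled the period for 201 days, extending the deadline to 4 May 2015.
Nothing else in the chronology tolls or restarts the period.
Marchetti filed on 4 August 2015, after the 4 May 2015 deadline, so the action is time-barred.

TIME-BARRED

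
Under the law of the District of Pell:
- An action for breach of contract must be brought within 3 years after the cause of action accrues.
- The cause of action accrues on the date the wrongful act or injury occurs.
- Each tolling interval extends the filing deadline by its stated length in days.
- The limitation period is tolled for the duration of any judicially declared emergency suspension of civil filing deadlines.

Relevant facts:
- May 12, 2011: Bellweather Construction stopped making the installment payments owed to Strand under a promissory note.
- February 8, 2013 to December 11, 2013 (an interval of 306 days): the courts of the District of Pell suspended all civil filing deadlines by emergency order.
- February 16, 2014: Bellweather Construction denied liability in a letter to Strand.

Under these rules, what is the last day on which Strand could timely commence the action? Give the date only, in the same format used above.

The limitation period began to run on May 12, 2011.
The untolled deadline — 3 years after May 12, 2011 — is May 12, 2014.
The period was tolled for 306 days by the emergency suspension of filing deadlines (February 8, 2013 to December 11, 2013), pushing the deadline to March 14, 2015.
None of the other events listed affects the running of the period under the stated rules.

March 14, 2015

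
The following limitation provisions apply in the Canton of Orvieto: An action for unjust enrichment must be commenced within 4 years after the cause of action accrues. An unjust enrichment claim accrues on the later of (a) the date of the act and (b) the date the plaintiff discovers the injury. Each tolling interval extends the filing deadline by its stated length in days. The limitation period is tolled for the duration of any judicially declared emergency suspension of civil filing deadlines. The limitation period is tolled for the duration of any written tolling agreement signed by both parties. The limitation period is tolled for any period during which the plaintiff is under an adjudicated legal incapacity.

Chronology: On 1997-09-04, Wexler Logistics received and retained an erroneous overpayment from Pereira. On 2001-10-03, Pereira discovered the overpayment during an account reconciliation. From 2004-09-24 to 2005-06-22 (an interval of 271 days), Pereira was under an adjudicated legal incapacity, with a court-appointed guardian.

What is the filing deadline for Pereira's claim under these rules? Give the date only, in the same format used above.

2006-07-01

The claim accrued on 2001-10-03 — the later of the 1997-09-04 act and the 2001-10-03 discovery.
The untolled deadline — 4 years after 2001-10-03 — is 2005-10-03.
The period was tolled for 271 days by the plaintiff's legal incapacity (2004-09-24 to 2005-06-22), pushing the deadline to 2006-07-01.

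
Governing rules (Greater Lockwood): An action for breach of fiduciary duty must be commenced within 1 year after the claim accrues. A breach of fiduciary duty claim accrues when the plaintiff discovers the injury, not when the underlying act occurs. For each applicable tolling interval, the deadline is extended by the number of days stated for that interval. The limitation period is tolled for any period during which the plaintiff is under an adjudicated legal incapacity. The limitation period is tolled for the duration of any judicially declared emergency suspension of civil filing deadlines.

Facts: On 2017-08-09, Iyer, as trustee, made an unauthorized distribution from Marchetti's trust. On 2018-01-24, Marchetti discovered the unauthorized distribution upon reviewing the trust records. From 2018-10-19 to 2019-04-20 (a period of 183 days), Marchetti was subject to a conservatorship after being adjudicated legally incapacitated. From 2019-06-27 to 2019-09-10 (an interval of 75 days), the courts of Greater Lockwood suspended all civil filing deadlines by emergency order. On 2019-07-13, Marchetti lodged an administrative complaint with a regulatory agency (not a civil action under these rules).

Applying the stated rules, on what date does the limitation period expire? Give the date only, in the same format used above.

Accrual is tied to discovery, so the period began on 2018-01-24 rather than on 2017-08-09 when the act occurred.
Adding the 1 year base period to 2018-01-24 gives a deadline of 2019-01-24, before any tolling.
The plaintiff's legal incapacity from 2018-10-19 to 2019-04-20 tolled the period for 183 days, extending the deadline to 2019-07-26.
The period was tolled for 75 days by the emergency suspension of filing deadlines (2019-06-27 to 2019-09-10), pushing the deadline to 2019-10-09.
Nothing else in the chronology tolls or restarts the period.

2019-10-09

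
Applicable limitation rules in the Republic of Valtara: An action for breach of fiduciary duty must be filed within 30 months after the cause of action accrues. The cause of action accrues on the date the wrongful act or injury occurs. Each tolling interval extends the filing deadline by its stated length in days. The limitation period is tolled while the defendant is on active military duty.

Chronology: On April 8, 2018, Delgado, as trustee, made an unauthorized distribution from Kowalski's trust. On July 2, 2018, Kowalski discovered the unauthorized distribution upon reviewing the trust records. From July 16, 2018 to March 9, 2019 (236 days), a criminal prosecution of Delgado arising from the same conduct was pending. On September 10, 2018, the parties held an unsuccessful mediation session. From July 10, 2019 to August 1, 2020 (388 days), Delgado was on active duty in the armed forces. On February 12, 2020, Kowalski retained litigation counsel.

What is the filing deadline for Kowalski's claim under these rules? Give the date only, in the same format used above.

October 31, 2021

Accrual is governed by the date of the act, so the period began to run on April 8, 2018; the later discovery on July 2, 2018 is irrelevant under the stated rule.
Adding the 30 months base period to April 8, 2018 gives a deadline of October 8, 2020, before any tolling.
The period was tolled for 388 days by the defendant's active military service (July 10, 2019 to August 1, 2020), pushing the deadline to October 31, 2021.
The pending criminal prosecution from July 16, 2018 to March 9, 2019 does not toll the period, because no stated rule makes a criminal prosecution a tolling event.
None of the other events listed affects the running of the period under the stated rules.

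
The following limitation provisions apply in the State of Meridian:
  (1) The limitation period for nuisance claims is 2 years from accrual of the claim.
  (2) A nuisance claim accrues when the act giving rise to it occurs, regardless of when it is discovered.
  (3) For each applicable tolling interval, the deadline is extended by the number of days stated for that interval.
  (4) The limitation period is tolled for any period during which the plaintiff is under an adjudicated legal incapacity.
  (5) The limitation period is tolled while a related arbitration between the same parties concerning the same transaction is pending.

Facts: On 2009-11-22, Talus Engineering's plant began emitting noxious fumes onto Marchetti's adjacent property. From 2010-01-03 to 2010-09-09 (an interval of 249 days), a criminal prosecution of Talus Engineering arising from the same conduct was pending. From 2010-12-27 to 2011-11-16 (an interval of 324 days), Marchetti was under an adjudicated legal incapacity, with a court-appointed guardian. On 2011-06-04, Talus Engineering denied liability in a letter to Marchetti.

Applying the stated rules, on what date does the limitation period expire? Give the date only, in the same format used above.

2012-10-11

The limitation period began to run on 2009-11-22.
Adding the 2 years base period to 2009-11-22 gives a deadline of 2011-11-22, before any tolling.
Because the plaintiff's legal incapacity ran from 2010-12-27 to 2011-11-16, the deadline is extended by 324 days to 2012-10-11.
Although a criminal prosecution ran from 2010-01-03 to 2010-09-09, the stated rules do not make that a tolling event, so it is disregarded.
None of the other events listed affects the running of the period under the stated rules.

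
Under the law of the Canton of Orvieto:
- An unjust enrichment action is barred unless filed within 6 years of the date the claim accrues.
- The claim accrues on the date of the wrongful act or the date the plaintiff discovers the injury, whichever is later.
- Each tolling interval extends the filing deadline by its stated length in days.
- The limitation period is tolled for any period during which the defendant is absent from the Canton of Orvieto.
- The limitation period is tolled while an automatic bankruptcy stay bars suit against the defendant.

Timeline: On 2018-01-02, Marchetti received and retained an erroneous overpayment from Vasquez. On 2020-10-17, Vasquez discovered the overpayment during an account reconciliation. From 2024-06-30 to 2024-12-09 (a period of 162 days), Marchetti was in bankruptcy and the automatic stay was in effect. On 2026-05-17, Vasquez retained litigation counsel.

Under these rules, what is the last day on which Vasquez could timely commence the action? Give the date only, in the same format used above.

Because discovery on 2020-10-17 post-dates the 2018-01-02 act, accrual under the later-of rule falls on 2020-10-17.
Adding the 6 years base period to 2020-10-17 gives a deadline of 2026-10-17, before any tolling.
The period was tolled for 162 days by the automatic bankruptcy stay (2024-06-30 to 2024-12-09), pushing the deadline to 2027-03-28.
None of the other events listed affects the running of the period under the stated rules.

2027-03-28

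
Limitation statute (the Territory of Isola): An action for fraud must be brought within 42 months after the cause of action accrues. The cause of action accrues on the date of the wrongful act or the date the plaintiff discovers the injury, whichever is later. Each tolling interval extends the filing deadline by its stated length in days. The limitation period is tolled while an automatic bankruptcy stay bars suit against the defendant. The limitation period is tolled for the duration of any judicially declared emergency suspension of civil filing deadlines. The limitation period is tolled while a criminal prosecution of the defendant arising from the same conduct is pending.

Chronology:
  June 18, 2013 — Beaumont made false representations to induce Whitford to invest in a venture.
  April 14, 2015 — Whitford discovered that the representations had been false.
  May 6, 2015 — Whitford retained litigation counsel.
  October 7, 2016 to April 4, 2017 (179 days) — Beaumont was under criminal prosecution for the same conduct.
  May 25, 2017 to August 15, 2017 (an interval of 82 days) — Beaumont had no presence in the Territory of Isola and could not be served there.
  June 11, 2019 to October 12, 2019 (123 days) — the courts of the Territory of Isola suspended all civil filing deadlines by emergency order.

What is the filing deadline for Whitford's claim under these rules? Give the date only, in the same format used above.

April 11, 2019

Taking the later of the act (June 18, 2013) and discovery (April 14, 2015), the claim accrued on April 14, 2015.
42 months from April 14, 2015 is October 14, 2018.
The period was tolled for 179 days by the pending criminal prosecution (October 7, 2016 to April 4, 2017), pushing the deadline to April 11, 2019.
The emergency suspension of filing deadlines from June 11, 2019 to October 12, 2019 began after the period had already run on April 11, 2019, so it has no tolling effect.
The defendant's absence from the jurisdiction from May 25, 2017 to August 15, 2017 does not toll the period, because no stated rule makes the defendant's absence a tolling event.
None of the other events listed affects the running of the period under the stated rules.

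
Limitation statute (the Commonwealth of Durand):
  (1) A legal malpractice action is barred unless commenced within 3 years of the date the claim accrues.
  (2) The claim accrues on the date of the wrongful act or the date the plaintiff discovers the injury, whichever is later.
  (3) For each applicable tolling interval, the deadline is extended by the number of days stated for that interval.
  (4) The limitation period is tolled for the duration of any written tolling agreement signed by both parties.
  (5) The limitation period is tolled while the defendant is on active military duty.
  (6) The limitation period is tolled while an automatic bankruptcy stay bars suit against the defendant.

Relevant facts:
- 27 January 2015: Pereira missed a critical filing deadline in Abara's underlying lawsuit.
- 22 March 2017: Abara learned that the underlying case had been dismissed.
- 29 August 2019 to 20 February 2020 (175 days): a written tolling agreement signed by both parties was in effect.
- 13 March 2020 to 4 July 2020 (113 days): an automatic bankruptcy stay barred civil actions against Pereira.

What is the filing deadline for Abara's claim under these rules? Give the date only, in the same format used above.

The claim accrued on 22 March 2017 — the later of the 27 January 2015 act and the 22 March 2017 discovery.
Adding the 3 years base period to 22 March 2017 gives a deadline of 22 March 2020, before any tolling.
The written tolling agreement from 29 August 2019 to 20 February 2020 tolled the period for 175 days, extending the deadline to 13 September 2020.
The period was tolled for 113 days by the automatic bankruptcy stay (13 March 2020 to 4 July 2020), pushing the deadline to 4 January 2021.

4 January 2021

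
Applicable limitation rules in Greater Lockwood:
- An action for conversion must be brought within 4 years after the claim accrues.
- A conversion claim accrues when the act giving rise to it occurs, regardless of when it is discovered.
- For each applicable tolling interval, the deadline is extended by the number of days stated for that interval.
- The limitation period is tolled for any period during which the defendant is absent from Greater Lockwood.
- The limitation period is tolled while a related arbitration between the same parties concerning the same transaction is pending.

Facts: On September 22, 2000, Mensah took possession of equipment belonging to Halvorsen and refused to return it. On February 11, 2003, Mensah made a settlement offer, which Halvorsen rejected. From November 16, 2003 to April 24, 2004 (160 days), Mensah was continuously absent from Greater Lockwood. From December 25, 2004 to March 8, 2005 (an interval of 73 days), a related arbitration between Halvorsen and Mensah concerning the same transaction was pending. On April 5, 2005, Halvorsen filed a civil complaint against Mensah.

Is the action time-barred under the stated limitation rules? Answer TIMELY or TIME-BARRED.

TIMELY

The claim accrued on September 22, 2000, the date of the act.
The untolled deadline — 4 years after September 22, 2000 — is September 22, 2004.
The defendant's absence from the jurisdiction from November 16, 2003 to April 24, 2004 tolled the period for 160 days, extending the deadline to March 1, 2005.
Because the pending related arbitration ran from December 25, 2004 to March 8, 2005, the deadline is extended by 73 days to May 13, 2005.
The other events in the timeline have no effect on the limitation period under the stated rules.
Filing on April 5, 2005 beat the May 13, 2005 deadline — the action is timely.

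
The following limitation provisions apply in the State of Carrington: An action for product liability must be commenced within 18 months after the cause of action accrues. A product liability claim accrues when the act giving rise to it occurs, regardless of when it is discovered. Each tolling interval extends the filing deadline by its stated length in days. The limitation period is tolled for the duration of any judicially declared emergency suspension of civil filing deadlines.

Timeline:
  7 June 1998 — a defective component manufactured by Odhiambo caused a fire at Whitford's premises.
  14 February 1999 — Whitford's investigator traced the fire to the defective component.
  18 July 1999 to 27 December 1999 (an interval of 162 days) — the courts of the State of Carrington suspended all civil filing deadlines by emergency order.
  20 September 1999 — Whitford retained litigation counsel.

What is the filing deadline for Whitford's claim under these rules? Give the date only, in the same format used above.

Accrual is governed by the date of the act, so the period began to run on 7 June 1998; the later discovery on 14 February 1999 is irrelevant under the stated rule.
18 months from 7 June 1998 is 7 December 1999.
The period was tolled for 162 days by the emergency suspension of filing deadlines (18 July 1999 to 27 December 1999), pushing the deadline to 17 May 2000.
Nothing else in the chronology tolls or restarts the period.

17 May 2000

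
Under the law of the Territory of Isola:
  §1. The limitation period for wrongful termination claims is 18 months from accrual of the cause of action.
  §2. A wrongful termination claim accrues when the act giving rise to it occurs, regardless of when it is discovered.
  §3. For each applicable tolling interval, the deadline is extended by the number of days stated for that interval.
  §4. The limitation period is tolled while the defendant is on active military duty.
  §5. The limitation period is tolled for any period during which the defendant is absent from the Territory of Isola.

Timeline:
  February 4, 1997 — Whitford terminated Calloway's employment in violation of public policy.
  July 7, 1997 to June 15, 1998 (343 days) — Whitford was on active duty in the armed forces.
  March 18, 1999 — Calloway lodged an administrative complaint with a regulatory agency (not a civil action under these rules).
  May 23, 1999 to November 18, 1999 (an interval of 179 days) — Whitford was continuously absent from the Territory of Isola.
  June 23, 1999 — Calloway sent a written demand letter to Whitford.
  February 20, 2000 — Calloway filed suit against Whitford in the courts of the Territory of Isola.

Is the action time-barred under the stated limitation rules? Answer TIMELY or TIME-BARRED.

TIME-BARRED

The claim accrued on February 4, 1997, when the wrongful act occurred.
18 months from February 4, 1997 is August 4, 1998.
The defendant's active military service from July 7, 1997 to June 15, 1998 tolled the period for 343 days, extending the deadline to July 13, 1999.
The period was tolled for 179 days by the defendant's absence from the jurisdiction (May 23, 1999 to November 18, 1999), pushing the deadline to January 8, 2000.
The other events in the timeline have no effect on the limitation period under the stated rules.
The February 20, 2000 filing falls after the January 8, 2000 deadline; the claim is time-barred.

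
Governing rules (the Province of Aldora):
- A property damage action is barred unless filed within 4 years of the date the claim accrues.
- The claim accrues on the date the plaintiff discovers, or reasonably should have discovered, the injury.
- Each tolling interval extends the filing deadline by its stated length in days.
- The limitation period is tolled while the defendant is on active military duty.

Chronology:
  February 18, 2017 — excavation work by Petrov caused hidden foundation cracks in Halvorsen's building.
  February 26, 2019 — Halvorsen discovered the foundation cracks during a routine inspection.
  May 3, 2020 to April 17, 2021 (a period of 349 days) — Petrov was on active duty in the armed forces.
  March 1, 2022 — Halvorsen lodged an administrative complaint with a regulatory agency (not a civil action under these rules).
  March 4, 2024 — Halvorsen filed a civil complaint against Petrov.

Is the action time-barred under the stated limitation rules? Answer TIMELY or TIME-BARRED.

The claim did not accrue until Halvorsen discovered the injury on February 26, 2019; the February 18, 2017 act date does not start the clock under the stated rule.
4 years from February 26, 2019 is February 26, 2023.
Because the defendant's active military service ran from May 3, 2020 to April 17, 2021, the deadline is extended by 349 days to February 10, 2024.
The other events in the timeline have no effect on the limitation period under the stated rules.
Halvorsen filed on March 4, 2024, after the February 10, 2024 deadline, so the action is time-barred.

TIME-BARRED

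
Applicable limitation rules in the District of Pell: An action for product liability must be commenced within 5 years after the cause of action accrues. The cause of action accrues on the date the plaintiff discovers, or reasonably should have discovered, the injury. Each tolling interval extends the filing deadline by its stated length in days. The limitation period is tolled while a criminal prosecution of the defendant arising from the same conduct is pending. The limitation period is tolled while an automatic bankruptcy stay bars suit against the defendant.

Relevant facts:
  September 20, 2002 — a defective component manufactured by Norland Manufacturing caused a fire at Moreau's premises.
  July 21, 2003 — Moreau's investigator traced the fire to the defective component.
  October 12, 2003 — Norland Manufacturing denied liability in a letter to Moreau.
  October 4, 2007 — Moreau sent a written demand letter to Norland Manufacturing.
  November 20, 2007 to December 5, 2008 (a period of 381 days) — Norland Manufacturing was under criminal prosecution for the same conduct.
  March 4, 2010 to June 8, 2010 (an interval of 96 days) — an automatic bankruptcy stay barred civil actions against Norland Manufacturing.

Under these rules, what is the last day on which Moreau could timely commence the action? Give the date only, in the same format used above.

Accrual is tied to discovery, so the period began on July 21, 2003 rather than on September 20, 2002 when the act occurred.
Adding the 5 years base period to July 21, 2003 gives a deadline of July 21, 2008, before any tolling.
Because the pending criminal prosecution ran from November 20, 2007 to December 5, 2008, the deadline is extended by 381 days to August 6, 2009.
By the time the automatic bankruptcy stay began on March 4, 2010, the limitation period had already expired on August 6, 2009; that interval cannot revive it.
Nothing else in the chronology tolls or restarts the period.

August 6, 2009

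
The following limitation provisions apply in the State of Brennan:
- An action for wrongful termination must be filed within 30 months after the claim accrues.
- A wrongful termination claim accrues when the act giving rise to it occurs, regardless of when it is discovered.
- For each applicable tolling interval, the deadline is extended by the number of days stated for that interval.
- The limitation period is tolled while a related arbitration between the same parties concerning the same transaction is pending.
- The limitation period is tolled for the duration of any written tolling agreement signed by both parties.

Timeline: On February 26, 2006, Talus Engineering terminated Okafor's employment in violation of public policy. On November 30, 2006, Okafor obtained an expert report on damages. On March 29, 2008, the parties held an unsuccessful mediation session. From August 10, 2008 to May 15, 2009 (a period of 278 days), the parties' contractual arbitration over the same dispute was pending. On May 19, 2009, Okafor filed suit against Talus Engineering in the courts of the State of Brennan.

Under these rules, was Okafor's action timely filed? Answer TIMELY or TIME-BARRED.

The claim accrued on February 26, 2006, when the wrongful act occurred.
30 months from February 26, 2006 is August 26, 2008.
The pending related arbitration from August 10, 2008 to May 15, 2009 tolled the period for 278 days, extending the deadline to May 31, 2009.
The other events in the timeline have no effect on the limitation period under the stated rules.
Okafor filed on May 19, 2009, before the May 31, 2009 deadline, so the action is timely.

TIMELY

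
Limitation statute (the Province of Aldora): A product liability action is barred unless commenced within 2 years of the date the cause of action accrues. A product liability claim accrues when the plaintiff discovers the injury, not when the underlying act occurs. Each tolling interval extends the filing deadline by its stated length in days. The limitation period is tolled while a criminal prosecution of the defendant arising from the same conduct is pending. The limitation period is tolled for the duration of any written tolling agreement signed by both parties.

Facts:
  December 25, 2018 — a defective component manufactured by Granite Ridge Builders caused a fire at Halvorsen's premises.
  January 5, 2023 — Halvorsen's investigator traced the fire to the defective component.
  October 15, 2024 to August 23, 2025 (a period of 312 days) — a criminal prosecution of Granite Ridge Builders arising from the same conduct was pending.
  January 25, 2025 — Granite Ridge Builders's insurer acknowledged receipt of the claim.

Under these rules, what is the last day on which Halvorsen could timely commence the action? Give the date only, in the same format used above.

Accrual is tied to discovery, so the period began on January 5, 2023 rather than on December 25, 2018 when the act occurred.
Adding the 2 years base period to January 5, 2023 gives a deadline of January 5, 2025, before any tolling.
The period was tolled for 312 days by the pending criminal prosecution (October 15, 2024 to August 23, 2025), pushing the deadline to November 13, 2025.
The other events in the timeline have no effect on the limitation period under the stated rules.

November 13, 2025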